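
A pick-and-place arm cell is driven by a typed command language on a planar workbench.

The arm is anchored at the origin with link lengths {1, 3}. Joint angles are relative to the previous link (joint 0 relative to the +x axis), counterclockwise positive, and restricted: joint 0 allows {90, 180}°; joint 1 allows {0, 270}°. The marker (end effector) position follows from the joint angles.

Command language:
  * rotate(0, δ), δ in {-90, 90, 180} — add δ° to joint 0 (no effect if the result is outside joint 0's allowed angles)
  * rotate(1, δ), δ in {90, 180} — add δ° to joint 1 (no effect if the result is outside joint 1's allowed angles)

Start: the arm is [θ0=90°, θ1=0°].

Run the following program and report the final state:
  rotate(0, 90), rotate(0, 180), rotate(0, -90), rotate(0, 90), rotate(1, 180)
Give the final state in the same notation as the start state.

[θ0=180°, θ1=0°]

from: [θ0=90°, θ1=0°]
t=1 rotate(0, 90) ⇒ [θ0=180°, θ1=0°]
t=2 rotate(0, 180) ⇒ [θ0=180°, θ1=0°]
t=3 rotate(0, -90) ⇒ [θ0=90°, θ1=0°]
t=4 rotate(0, 90) ⇒ [θ0=180°, θ1=0°]
t=5 rotate(1, 180) ⇒ [θ0=180°, θ1=0°]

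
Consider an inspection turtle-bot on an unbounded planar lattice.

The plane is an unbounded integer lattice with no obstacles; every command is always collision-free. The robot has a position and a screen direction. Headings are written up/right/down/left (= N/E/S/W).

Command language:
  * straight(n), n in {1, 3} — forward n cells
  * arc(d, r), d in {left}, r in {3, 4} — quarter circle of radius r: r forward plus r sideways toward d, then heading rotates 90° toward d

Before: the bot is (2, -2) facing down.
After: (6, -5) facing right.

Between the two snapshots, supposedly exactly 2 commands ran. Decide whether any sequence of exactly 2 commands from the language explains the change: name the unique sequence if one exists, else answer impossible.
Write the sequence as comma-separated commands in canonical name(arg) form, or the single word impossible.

arc(left, 3), straight(1)

key: order matters: swapping arc(left, 3) and straight(1) lands elsewhere
begin: (2, -2) facing down
t=1 arc(left, 3) ⇒ (5, -5) facing right
t=2 straight(1) ⇒ (6, -5) facing right
all 16 alternatives checked — unique.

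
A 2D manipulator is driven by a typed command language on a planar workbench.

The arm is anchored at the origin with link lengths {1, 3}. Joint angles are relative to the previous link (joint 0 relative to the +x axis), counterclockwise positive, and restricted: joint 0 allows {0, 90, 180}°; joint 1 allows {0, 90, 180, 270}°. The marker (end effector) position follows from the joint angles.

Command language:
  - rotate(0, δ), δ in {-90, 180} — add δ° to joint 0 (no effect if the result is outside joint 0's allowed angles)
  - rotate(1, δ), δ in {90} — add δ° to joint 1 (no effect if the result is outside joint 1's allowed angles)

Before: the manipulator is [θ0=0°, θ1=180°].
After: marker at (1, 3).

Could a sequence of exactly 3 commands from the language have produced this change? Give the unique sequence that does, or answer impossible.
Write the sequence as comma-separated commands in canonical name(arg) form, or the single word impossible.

rotate(1, 90), rotate(1, 90), rotate(1, 90)

from: [θ0=0°, θ1=180°]
1. rotate(1, 90) → [θ0=0°, θ1=270°]
2. rotate(1, 90) → [θ0=0°, θ1=0°]
3. rotate(1, 90) → [θ0=0°, θ1=90°]
all 27 alternatives checked — unique.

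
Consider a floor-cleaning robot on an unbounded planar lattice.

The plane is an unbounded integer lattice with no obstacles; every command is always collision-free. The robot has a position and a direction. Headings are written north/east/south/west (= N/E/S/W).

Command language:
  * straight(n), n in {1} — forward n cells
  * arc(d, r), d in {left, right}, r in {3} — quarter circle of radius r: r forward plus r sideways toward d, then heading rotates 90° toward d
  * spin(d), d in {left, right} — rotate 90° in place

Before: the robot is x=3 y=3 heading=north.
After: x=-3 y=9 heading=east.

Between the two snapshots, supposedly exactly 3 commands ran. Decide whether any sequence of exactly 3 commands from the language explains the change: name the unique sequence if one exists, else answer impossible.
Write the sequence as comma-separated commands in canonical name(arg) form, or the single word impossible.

key: cell and facing (now E) both changed — the 3 commands mix motion and turning
t0: x=3 y=3 heading=north
1. arc(left, 3) → x=0 y=6 heading=west
2. arc(right, 3) → x=-3 y=9 heading=north
3. spin(right) → x=-3 y=9 heading=east
no other 3-command option fits: unique.

arc(left, 3), arc(right, 3), spin(right)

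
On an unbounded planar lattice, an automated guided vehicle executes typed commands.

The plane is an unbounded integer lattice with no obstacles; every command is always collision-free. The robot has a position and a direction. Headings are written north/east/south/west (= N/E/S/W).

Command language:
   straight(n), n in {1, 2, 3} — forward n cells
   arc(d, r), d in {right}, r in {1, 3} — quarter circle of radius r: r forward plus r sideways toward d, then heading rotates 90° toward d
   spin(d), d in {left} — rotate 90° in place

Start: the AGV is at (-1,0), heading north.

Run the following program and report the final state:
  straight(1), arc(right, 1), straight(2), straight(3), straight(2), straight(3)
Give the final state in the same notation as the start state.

begin: at (-1,0), heading north
[1] after straight(1): at (-1,1), heading north
[2] after arc(right, 1): at (0,2), heading east
[3] after straight(2): at (2,2), heading east
[4] after straight(3): at (5,2), heading east
[5] after straight(2): at (7,2), heading east
[6] after straight(3): at (10,2), heading east

at (10,2), heading east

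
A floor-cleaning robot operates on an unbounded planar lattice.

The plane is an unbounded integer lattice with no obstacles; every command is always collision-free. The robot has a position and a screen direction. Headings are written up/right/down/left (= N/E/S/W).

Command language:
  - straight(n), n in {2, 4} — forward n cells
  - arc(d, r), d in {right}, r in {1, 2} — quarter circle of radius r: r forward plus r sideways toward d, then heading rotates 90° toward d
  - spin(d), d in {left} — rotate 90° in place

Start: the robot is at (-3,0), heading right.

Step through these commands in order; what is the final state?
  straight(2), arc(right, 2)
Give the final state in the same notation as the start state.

at (1,-2), heading down

begin: at (-3,0), heading right
t=1 straight(2) ⇒ at (-1,0), heading right
t=2 arc(right, 2) ⇒ at (1,-2), heading down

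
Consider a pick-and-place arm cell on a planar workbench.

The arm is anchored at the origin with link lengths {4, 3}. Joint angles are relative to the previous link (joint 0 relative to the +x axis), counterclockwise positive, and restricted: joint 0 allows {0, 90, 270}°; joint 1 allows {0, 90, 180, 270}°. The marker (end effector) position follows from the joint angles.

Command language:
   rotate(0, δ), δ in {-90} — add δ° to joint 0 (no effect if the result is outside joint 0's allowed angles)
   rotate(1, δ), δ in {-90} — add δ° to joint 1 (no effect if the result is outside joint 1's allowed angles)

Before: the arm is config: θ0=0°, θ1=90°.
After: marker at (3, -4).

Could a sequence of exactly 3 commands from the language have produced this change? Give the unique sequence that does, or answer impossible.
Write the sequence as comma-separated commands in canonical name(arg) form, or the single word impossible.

from: config: θ0=0°, θ1=90°
1. rotate(0, -90) → config: θ0=270°, θ1=90°
2. rotate(0, -90) → config: θ0=270°, θ1=90°
3. rotate(0, -90) → config: θ0=270°, θ1=90°
no rival 3-sequence matches.

rotate(0, -90), rotate(0, -90), rotate(0, -90)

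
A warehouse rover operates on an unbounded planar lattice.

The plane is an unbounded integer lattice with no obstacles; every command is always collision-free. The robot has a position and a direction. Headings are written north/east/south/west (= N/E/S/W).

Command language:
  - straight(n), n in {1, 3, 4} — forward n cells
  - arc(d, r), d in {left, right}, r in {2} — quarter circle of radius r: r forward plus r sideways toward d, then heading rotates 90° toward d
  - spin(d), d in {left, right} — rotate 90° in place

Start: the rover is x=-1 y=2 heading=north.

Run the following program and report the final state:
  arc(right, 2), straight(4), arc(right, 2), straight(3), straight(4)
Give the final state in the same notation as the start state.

begin: x=-1 y=2 heading=north
t=1 arc(right, 2) ⇒ x=1 y=4 heading=east
t=2 straight(4) ⇒ x=5 y=4 heading=east
t=3 arc(right, 2) ⇒ x=7 y=2 heading=south
t=4 straight(3) ⇒ x=7 y=-1 heading=south
t=5 straight(4) ⇒ x=7 y=-5 heading=south

x=7 y=-5 heading=south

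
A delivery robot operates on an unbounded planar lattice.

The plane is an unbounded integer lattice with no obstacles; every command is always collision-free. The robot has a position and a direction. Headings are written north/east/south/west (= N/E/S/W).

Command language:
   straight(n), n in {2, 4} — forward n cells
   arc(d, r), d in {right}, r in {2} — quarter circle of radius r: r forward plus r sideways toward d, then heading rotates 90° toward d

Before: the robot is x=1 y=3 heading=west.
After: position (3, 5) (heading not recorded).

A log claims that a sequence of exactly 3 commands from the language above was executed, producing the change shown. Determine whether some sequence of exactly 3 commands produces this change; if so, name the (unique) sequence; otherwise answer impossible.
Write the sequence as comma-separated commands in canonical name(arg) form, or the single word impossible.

arc(right, 2), arc(right, 2), arc(right, 2)

start: x=1 y=3 heading=west
t=1 arc(right, 2) ⇒ x=-1 y=5 heading=north
t=2 arc(right, 2) ⇒ x=1 y=7 heading=east
t=3 arc(right, 2) ⇒ x=3 y=5 heading=south
all 27 alternatives checked — unique.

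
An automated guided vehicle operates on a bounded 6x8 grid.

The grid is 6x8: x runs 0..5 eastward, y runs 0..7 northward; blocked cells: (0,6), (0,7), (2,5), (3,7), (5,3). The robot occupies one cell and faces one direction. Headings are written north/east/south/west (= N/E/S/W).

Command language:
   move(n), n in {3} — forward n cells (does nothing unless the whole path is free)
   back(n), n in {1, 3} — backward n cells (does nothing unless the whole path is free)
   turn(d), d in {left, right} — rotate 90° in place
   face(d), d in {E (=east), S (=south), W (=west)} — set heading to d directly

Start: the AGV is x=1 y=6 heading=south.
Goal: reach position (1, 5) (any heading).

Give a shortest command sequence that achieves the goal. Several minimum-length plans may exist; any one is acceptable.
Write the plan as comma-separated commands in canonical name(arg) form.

back(1), move(3), back(1)

start: x=1 y=6 heading=south
t=1 back(1) ⇒ x=1 y=7 heading=south
t=2 move(3) ⇒ x=1 y=4 heading=south
t=3 back(1) ⇒ x=1 y=5 heading=south
shorter routes all fall short; 3 is best.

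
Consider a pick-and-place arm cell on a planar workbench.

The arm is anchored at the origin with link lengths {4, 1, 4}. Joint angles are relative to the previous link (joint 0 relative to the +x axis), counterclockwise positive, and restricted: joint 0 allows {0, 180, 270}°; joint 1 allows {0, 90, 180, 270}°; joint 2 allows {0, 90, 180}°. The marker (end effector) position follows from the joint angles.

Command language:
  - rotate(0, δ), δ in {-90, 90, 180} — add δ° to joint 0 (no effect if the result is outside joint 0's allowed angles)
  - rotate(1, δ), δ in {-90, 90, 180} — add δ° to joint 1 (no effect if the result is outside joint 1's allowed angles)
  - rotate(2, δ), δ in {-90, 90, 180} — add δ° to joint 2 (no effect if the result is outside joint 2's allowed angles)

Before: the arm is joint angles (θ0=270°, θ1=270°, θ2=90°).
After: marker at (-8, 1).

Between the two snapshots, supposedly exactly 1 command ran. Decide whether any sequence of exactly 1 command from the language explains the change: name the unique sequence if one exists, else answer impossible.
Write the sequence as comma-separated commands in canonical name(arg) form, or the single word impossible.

t0: joint angles (θ0=270°, θ1=270°, θ2=90°)
step 1 (rotate(0, -90)): joint angles (θ0=180°, θ1=270°, θ2=90°)
all 9 alternatives checked — unique.

rotate(0, -90)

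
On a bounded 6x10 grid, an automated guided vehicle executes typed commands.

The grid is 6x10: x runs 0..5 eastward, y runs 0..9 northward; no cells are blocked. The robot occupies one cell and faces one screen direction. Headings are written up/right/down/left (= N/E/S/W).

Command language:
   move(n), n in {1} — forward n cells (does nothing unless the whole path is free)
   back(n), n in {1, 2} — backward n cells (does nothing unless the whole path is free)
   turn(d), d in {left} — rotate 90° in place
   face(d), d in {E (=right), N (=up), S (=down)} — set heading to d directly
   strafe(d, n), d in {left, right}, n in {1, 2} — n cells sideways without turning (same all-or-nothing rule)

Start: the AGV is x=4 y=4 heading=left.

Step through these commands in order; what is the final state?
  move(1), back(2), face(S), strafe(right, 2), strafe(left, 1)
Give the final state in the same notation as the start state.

x=4 y=4 heading=down

begin: x=4 y=4 heading=left
t=1 move(1) ⇒ x=3 y=4 heading=left
t=2 back(2) ⇒ x=5 y=4 heading=left
t=3 face(S) ⇒ x=5 y=4 heading=down
t=4 strafe(right, 2) ⇒ x=3 y=4 heading=down
t=5 strafe(left, 1) ⇒ x=4 y=4 heading=down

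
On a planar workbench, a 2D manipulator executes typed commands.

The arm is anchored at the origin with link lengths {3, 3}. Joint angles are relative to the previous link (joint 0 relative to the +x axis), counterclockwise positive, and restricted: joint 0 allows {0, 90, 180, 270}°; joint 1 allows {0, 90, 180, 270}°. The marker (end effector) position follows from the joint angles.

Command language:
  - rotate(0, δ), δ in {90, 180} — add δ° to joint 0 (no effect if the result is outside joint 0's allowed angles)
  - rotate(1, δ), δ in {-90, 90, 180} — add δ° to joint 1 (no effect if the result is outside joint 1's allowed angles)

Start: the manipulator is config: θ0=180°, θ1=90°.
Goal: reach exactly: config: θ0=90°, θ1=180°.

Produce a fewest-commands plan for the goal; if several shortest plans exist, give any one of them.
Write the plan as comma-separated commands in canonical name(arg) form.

initial: config: θ0=180°, θ1=90°
t=1 rotate(0, 180) ⇒ config: θ0=0°, θ1=90°
t=2 rotate(0, 90) ⇒ config: θ0=90°, θ1=90°
t=3 rotate(1, 90) ⇒ config: θ0=90°, θ1=180°
minimal: 3 command(s), checked below 3.

rotate(0, 180), rotate(0, 90), rotate(1, 90)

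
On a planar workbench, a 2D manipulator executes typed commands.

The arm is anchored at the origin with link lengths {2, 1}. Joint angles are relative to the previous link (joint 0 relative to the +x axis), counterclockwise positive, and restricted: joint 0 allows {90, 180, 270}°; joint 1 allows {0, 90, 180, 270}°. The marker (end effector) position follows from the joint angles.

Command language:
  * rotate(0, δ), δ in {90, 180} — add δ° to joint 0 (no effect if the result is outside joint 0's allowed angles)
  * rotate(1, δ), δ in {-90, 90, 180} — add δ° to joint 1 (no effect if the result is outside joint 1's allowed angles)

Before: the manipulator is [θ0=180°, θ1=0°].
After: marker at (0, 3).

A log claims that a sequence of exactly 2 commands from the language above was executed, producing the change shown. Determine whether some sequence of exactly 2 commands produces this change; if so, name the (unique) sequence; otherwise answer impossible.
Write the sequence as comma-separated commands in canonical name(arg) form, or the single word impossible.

rotate(0, 90), rotate(0, 180)

key: running rotate(0, 180) before rotate(0, 90) would end elsewhere — order is forced
initial: [θ0=180°, θ1=0°]
1. rotate(0, 90) → [θ0=270°, θ1=0°]
2. rotate(0, 180) → [θ0=90°, θ1=0°]
no other 2-command option fits: unique.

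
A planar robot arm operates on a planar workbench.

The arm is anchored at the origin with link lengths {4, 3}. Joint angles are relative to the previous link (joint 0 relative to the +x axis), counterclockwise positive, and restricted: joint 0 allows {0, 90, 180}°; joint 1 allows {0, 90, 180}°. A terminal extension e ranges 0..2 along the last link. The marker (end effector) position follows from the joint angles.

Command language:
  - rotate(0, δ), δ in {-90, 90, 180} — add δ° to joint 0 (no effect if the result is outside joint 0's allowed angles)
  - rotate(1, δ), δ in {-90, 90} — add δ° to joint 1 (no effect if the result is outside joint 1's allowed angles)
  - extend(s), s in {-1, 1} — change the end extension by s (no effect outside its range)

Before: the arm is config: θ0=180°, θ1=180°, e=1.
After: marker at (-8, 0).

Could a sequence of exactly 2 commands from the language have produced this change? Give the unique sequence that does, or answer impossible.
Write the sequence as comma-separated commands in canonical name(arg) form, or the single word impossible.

rotate(1, -90), rotate(1, -90)

start: config: θ0=180°, θ1=180°, e=1
1. rotate(1, -90) → config: θ0=180°, θ1=90°, e=1
2. rotate(1, -90) → config: θ0=180°, θ1=0°, e=1
no rival 2-sequence matches.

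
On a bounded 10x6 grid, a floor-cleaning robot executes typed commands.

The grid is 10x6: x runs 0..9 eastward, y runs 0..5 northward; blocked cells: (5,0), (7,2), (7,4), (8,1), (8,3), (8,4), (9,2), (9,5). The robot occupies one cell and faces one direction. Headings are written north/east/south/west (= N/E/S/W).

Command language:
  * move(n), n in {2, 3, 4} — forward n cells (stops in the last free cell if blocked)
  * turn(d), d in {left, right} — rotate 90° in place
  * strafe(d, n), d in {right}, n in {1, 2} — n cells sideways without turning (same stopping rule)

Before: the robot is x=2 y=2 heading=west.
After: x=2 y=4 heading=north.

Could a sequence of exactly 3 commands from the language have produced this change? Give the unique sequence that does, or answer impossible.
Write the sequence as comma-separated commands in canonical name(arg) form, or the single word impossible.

strafe(right, 1), strafe(right, 1), turn(right)

key: running turn(right) before strafe(right, 1) would end elsewhere — order is forced
start: x=2 y=2 heading=west
1. strafe(right, 1) → x=2 y=3 heading=west
2. strafe(right, 1) → x=2 y=4 heading=west
3. turn(right) → x=2 y=4 heading=north
uniquely the one of 343 3-step routes that fits.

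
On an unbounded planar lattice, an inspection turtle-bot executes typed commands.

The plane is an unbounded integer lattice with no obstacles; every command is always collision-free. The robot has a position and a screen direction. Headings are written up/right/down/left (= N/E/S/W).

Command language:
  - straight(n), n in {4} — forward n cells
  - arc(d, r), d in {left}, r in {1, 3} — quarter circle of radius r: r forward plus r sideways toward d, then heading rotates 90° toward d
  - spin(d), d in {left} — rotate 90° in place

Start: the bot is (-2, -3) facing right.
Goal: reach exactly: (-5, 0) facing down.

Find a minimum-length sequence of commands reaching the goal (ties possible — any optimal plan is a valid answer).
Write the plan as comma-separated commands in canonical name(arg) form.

begin: (-2, -3) facing right
t=1 arc(left, 1) ⇒ (-1, -2) facing up
t=2 arc(left, 3) ⇒ (-4, 1) facing left
t=3 arc(left, 1) ⇒ (-5, 0) facing down
no 2-step plan works, so 3 is optimal.

arc(left, 1), arc(left, 3), arc(left, 1)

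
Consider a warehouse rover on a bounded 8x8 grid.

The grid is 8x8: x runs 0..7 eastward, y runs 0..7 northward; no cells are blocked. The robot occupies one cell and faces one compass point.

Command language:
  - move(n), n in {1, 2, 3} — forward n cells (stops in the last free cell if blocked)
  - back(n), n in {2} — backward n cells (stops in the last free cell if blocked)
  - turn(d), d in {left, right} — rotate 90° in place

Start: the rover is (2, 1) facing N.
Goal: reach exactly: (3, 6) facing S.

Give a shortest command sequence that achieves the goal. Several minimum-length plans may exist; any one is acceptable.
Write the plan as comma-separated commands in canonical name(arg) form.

move(3), turn(right), move(1), turn(right), back(2)

begin: (2, 1) facing N
[1] after move(3): (2, 4) facing N
[2] after turn(right): (2, 4) facing E
[3] after move(1): (3, 4) facing E
[4] after turn(right): (3, 4) facing S
[5] after back(2): (3, 6) facing S
minimal: 5 command(s), checked below 5.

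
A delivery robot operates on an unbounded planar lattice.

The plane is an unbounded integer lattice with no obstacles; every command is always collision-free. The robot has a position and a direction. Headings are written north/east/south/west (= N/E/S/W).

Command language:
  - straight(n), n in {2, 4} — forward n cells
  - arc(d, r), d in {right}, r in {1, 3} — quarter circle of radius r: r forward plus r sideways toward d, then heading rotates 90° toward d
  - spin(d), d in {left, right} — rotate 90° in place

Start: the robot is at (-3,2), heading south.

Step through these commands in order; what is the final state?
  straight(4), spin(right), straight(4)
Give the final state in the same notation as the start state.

at (-7,-2), heading west

from: at (-3,2), heading south
step 1 (straight(4)): at (-3,-2), heading south
step 2 (spin(right)): at (-3,-2), heading west
step 3 (straight(4)): at (-7,-2), heading west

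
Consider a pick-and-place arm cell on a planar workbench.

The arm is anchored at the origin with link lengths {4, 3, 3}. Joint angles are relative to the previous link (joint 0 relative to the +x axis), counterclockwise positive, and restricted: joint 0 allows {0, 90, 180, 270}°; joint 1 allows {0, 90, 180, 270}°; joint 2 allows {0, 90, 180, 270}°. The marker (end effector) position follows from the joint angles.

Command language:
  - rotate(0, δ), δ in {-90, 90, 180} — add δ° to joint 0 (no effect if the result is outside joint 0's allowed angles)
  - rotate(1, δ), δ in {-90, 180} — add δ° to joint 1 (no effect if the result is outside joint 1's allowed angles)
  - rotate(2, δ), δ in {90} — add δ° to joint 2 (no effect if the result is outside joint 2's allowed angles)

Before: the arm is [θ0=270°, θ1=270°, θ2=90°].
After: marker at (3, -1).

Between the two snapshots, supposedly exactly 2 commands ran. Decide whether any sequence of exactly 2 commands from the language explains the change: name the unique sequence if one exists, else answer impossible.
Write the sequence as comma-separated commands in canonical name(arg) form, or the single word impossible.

begin: [θ0=270°, θ1=270°, θ2=90°]
step 1 (rotate(1, -90)): [θ0=270°, θ1=180°, θ2=90°]
step 2 (rotate(1, -90)): [θ0=270°, θ1=90°, θ2=90°]
uniquely the one of 36 2-step routes that fits.

rotate(1, -90), rotate(1, -90)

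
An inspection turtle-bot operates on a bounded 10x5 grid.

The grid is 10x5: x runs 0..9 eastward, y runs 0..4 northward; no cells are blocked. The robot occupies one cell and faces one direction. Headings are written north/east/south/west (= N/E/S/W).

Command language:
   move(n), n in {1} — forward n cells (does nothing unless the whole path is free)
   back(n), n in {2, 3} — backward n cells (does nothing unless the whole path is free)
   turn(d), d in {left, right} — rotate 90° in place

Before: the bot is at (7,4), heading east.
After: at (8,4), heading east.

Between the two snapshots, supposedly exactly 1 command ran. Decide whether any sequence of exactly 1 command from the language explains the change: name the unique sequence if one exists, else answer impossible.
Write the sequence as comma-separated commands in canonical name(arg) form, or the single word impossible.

move(1)

key: still facing E — the one step turns nothing
initial: at (7,4), heading east
step 1 (move(1)): at (8,4), heading east
uniquely the one of 5 1-step routes that fits.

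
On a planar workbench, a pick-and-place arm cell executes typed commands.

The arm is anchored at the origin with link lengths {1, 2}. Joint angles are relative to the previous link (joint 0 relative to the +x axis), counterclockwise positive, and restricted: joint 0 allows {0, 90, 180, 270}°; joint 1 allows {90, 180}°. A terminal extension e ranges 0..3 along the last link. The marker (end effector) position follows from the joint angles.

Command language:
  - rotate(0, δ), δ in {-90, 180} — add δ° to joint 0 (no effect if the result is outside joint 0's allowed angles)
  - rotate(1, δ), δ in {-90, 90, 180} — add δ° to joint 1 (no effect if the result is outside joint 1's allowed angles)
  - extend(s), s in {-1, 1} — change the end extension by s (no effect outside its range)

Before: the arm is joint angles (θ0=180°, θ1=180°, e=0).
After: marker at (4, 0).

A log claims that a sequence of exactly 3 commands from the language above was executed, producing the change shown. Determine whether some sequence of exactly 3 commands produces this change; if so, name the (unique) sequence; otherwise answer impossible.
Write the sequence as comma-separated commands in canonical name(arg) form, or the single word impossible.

extend(1), extend(1), extend(1)

from: joint angles (θ0=180°, θ1=180°, e=0)
1. extend(1) → joint angles (θ0=180°, θ1=180°, e=1)
2. extend(1) → joint angles (θ0=180°, θ1=180°, e=2)
3. extend(1) → joint angles (θ0=180°, θ1=180°, e=3)
no rival 3-sequence matches.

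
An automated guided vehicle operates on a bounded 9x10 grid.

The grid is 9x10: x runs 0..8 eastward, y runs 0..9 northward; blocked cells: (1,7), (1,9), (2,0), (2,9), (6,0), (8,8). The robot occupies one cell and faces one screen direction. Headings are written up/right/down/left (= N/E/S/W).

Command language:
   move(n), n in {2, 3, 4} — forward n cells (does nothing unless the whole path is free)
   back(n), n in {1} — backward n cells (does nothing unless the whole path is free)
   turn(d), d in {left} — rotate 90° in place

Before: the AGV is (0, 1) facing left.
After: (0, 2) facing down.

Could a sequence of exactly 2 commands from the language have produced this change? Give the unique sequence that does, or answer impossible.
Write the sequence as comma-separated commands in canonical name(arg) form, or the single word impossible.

key: running back(1) before turn(left) would end elsewhere — order is forced
from: (0, 1) facing left
t=1 turn(left) ⇒ (0, 1) facing down
t=2 back(1) ⇒ (0, 2) facing down
no other 2-command option fits: unique.

turn(left), back(1)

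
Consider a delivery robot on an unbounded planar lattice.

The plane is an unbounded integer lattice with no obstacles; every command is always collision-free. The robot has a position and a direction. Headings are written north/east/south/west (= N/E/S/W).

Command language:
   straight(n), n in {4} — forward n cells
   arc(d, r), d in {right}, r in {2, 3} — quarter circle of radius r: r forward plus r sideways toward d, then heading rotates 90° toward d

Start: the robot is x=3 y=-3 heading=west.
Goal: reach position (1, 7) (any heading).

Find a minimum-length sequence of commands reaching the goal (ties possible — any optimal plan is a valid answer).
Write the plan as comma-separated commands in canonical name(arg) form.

from: x=3 y=-3 heading=west
t=1 arc(right, 2) ⇒ x=1 y=-1 heading=north
t=2 straight(4) ⇒ x=1 y=3 heading=north
t=3 straight(4) ⇒ x=1 y=7 heading=north
shorter routes all fall short; 3 is best.

arc(right, 2), straight(4), straight(4)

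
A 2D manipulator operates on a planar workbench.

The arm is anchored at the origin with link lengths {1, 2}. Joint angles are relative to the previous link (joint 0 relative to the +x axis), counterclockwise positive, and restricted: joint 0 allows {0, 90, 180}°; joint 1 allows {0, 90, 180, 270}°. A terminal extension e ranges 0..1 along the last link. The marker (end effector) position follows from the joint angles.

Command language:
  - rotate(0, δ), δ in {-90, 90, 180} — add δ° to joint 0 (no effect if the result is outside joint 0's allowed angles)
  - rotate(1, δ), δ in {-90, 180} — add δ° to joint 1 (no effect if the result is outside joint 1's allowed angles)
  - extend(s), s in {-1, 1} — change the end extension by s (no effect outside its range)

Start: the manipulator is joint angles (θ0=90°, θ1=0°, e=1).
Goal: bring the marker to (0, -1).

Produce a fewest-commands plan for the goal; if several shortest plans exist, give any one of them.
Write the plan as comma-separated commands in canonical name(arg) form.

extend(-1), rotate(1, 180)

from: joint angles (θ0=90°, θ1=0°, e=1)
step 1 (extend(-1)): joint angles (θ0=90°, θ1=0°, e=0)
step 2 (rotate(1, 180)): joint angles (θ0=90°, θ1=180°, e=0)
nothing shorter than 2 reaches the goal.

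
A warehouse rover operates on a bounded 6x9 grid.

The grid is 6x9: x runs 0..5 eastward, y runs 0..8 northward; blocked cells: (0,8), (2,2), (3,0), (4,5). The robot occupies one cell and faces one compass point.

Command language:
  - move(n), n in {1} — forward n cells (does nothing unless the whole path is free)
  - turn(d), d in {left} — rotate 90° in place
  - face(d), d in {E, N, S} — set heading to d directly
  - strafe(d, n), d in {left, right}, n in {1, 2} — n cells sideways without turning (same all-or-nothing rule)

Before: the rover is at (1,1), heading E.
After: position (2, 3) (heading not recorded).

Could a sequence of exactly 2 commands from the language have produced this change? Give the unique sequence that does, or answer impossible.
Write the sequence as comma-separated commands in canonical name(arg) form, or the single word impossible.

strafe(left, 2), move(1)

key: running move(1) before strafe(left, 2) would end elsewhere — order is forced
initial: at (1,1), heading E
step 1 (strafe(left, 2)): at (1,3), heading E
step 2 (move(1)): at (2,3), heading E
uniquely the one of 81 2-step routes that fits.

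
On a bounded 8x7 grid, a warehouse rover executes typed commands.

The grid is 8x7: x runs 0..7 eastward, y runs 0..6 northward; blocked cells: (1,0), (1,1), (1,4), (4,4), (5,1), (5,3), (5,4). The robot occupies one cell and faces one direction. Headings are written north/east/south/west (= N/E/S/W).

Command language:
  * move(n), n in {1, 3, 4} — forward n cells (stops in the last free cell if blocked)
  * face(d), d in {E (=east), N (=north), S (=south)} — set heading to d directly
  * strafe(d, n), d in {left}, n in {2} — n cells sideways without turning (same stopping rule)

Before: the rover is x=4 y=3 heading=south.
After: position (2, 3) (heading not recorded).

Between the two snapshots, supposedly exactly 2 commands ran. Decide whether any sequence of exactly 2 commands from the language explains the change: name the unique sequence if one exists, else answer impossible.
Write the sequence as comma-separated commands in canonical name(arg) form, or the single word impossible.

face(N), strafe(left, 2)

key: running strafe(left, 2) before face(N) would end elsewhere — order is forced
t0: x=4 y=3 heading=south
t=1 face(N) ⇒ x=4 y=3 heading=north
t=2 strafe(left, 2) ⇒ x=2 y=3 heading=north
no other 2-command option fits: unique.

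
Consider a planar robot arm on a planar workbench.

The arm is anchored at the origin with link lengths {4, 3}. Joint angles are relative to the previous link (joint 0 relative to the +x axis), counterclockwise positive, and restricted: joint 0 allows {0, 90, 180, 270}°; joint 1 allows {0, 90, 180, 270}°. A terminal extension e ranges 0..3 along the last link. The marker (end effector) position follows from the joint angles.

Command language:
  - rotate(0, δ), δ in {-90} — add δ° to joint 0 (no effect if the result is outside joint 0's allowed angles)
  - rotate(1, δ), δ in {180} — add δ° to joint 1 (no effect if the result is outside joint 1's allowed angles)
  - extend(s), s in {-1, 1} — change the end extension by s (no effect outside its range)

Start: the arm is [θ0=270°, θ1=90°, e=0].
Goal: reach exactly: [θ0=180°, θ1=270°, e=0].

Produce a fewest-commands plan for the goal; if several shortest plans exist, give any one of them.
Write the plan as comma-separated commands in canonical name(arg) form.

from: [θ0=270°, θ1=90°, e=0]
1. rotate(1, 180) → [θ0=270°, θ1=270°, e=0]
2. rotate(0, -90) → [θ0=180°, θ1=270°, e=0]
nothing shorter than 2 reaches the goal.

rotate(1, 180), rotate(0, -90)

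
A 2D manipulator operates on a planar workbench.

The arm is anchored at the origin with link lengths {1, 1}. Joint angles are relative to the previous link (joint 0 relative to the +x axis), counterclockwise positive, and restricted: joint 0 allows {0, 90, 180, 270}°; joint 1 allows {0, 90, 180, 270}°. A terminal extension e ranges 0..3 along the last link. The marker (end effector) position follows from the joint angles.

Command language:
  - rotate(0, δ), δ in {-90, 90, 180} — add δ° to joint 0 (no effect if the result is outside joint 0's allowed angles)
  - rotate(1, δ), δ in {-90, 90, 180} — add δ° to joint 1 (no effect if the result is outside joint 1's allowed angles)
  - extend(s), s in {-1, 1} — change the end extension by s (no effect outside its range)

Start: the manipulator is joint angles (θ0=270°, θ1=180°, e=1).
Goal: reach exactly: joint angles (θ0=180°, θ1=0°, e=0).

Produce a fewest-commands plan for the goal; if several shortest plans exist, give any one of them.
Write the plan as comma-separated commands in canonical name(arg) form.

extend(-1), rotate(1, 180), rotate(0, -90)

from: joint angles (θ0=270°, θ1=180°, e=1)
step 1 (extend(-1)): joint angles (θ0=270°, θ1=180°, e=0)
step 2 (rotate(1, 180)): joint angles (θ0=270°, θ1=0°, e=0)
step 3 (rotate(0, -90)): joint angles (θ0=180°, θ1=0°, e=0)
minimal: 3 command(s), checked below 3.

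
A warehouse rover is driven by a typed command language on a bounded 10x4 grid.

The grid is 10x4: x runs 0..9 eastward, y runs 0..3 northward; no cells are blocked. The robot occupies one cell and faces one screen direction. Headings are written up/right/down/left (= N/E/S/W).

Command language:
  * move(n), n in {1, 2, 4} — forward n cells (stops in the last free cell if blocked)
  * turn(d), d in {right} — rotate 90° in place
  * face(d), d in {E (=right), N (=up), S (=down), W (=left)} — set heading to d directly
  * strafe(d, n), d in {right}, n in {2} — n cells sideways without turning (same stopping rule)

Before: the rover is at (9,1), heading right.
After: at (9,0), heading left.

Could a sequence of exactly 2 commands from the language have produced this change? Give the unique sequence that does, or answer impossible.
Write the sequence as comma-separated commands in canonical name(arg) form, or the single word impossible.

strafe(right, 2), face(W)

key: cell and facing (now W) both changed — the 2 commands mix motion and turning
begin: at (9,1), heading right
step 1 (strafe(right, 2)): at (9,0), heading right
step 2 (face(W)): at (9,0), heading left
uniquely the one of 81 2-step routes that fits.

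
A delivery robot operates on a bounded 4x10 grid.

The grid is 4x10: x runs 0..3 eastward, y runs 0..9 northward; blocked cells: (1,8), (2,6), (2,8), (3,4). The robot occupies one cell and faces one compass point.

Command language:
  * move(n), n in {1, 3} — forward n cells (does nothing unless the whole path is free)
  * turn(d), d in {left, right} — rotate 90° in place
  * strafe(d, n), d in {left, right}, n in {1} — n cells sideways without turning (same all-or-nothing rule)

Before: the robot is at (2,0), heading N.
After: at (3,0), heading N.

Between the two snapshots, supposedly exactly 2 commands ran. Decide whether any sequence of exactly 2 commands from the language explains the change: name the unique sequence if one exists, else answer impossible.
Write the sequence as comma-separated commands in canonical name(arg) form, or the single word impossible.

key: the second strafe(right, 1) would leave the grid, so it does nothing
from: at (2,0), heading N
1. strafe(right, 1) → at (3,0), heading N
2. strafe(right, 1) → at (3,0), heading N
uniquely the one of 36 2-step routes that fits.

strafe(right, 1), strafe(right, 1)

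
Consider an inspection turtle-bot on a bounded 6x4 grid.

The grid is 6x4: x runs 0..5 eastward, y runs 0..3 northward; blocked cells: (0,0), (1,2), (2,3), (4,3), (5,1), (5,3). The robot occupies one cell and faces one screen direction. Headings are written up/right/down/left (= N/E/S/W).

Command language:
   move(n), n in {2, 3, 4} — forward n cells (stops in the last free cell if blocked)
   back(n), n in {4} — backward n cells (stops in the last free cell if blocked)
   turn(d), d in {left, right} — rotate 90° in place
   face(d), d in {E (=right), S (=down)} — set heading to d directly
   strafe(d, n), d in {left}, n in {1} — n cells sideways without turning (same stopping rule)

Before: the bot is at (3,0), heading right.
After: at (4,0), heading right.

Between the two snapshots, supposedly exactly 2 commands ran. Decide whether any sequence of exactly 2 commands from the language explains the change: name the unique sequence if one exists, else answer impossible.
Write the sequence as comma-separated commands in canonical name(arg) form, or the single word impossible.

key: running move(3) before back(4) would end elsewhere — order is forced
begin: at (3,0), heading right
step 1 (back(4)): at (1,0), heading right
step 2 (move(3)): at (4,0), heading right
all 81 alternatives checked — unique.

back(4), move(3)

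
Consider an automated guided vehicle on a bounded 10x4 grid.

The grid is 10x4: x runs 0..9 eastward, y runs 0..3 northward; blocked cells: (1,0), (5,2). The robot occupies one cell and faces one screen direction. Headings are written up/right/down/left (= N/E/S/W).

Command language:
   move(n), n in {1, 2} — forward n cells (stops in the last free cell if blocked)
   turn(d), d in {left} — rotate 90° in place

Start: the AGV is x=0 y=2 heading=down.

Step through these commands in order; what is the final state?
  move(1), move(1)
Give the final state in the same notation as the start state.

start: x=0 y=2 heading=down
step 1 (move(1)): x=0 y=1 heading=down
step 2 (move(1)): x=0 y=0 heading=down

x=0 y=0 heading=down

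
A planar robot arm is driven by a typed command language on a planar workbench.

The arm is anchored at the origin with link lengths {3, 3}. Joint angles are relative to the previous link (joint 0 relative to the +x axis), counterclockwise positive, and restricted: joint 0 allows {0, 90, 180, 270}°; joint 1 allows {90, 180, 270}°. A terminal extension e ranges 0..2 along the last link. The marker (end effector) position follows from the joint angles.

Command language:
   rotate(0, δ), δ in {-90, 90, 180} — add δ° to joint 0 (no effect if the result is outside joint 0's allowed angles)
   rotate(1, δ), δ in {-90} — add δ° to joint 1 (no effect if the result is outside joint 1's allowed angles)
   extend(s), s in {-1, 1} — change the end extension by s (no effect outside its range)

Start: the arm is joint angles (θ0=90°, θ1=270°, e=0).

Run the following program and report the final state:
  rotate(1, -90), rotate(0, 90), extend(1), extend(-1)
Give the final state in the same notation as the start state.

joint angles (θ0=180°, θ1=180°, e=0)

start: joint angles (θ0=90°, θ1=270°, e=0)
t=1 rotate(1, -90) ⇒ joint angles (θ0=90°, θ1=180°, e=0)
t=2 rotate(0, 90) ⇒ joint angles (θ0=180°, θ1=180°, e=0)
t=3 extend(1) ⇒ joint angles (θ0=180°, θ1=180°, e=1)
t=4 extend(-1) ⇒ joint angles (θ0=180°, θ1=180°, e=0)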